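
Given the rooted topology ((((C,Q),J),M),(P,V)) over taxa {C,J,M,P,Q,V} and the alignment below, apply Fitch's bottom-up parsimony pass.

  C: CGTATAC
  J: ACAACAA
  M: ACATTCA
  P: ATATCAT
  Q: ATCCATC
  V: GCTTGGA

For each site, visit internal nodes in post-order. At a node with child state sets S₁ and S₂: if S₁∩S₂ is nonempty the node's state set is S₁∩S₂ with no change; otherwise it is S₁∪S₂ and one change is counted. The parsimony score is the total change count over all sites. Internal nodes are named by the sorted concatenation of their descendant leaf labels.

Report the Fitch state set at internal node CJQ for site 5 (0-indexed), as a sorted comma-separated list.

CQ@0: {C} ∪ {A} = {A,C} (union, +1)
CJQ@0: {A,C} ∩ {A} = {A} (intersection, +0)
CJMQ@0: {A} ∩ {A} = {A} (intersection, +0)
PV@0: {A} ∪ {G} = {A,G} (union, +1)
CJMPQV@0: {A} ∩ {A,G} = {A} (intersection, +0)
CQ@1: {G} ∪ {T} = {G,T} (union, +1)
CJQ@1: {G,T} ∪ {C} = {C,G,T} (union, +1)
CJMQ@1: {C,G,T} ∩ {C} = {C} (intersection, +0)
PV@1: {T} ∪ {C} = {C,T} (union, +1)
CJMPQV@1: {C} ∩ {C,T} = {C} (intersection, +0)
CQ@2: {T} ∪ {C} = {C,T} (union, +1)
CJQ@2: {C,T} ∪ {A} = {A,C,T} (union, +1)
CJMQ@2: {A,C,T} ∩ {A} = {A} (intersection, +0)
PV@2: {A} ∪ {T} = {A,T} (union, +1)
CJMPQV@2: {A} ∩ {A,T} = {A} (intersection, +0)
CQ@3: {A} ∪ {C} = {A,C} (union, +1)
CJQ@3: {A,C} ∩ {A} = {A} (intersection, +0)
CJMQ@3: {A} ∪ {T} = {A,T} (union, +1)
PV@3: {T} ∩ {T} = {T} (intersection, +0)
CJMPQV@3: {A,T} ∩ {T} = {T} (intersection, +0)
CQ@4: {T} ∪ {A} = {A,T} (union, +1)
CJQ@4: {A,T} ∪ {C} = {A,C,T} (union, +1)
CJMQ@4: {A,C,T} ∩ {T} = {T} (intersection, +0)
PV@4: {C} ∪ {G} = {C,G} (union, +1)
CJMPQV@4: {T} ∪ {C,G} = {C,G,T} (union, +1)
CQ@5: {A} ∪ {T} = {A,T} (union, +1)
CJQ@5: {A,T} ∩ {A} = {A} (intersection, +0)
CJMQ@5: {A} ∪ {C} = {A,C} (union, +1)
PV@5: {A} ∪ {G} = {A,G} (union, +1)
CJMPQV@5: {A,C} ∩ {A,G} = {A} (intersection, +0)
CQ@6: {C} ∩ {C} = {C} (intersection, +0)
CJQ@6: {C} ∪ {A} = {A,C} (union, +1)
CJMQ@6: {A,C} ∩ {A} = {A} (intersection, +0)
PV@6: {T} ∪ {A} = {A,T} (union, +1)
CJMPQV@6: {A} ∩ {A,T} = {A} (intersection, +0)
per-site changes: [2, 3, 3, 2, 4, 3, 2]; total = 19

A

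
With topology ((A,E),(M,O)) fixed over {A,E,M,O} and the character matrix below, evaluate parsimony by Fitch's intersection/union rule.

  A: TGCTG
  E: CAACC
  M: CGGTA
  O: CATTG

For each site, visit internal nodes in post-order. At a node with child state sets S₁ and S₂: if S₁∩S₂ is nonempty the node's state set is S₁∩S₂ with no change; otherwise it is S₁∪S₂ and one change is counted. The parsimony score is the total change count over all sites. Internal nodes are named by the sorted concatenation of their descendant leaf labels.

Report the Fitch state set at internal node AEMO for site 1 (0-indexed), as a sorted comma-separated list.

site 0, node AE: A={T} ∪ E={C} → {C,T} (+1)
site 0, node MO: M={C} ∩ O={C} → {C} (+0)
site 0, node AEMO: AE={C,T} ∩ MO={C} → {C} (+0)
site 1, node AE: A={G} ∪ E={A} → {A,G} (+1)
site 1, node MO: M={G} ∪ O={A} → {A,G} (+1)
site 1, node AEMO: AE={A,G} ∩ MO={A,G} → {A,G} (+0)
site 2, node AE: A={C} ∪ E={A} → {A,C} (+1)
site 2, node MO: M={G} ∪ O={T} → {G,T} (+1)
site 2, node AEMO: AE={A,C} ∪ MO={G,T} → {A,C,G,T} (+1)
site 3, node AE: A={T} ∪ E={C} → {C,T} (+1)
site 3, node MO: M={T} ∩ O={T} → {T} (+0)
site 3, node AEMO: AE={C,T} ∩ MO={T} → {T} (+0)
site 4, node AE: A={G} ∪ E={C} → {C,G} (+1)
site 4, node MO: M={A} ∪ O={G} → {A,G} (+1)
site 4, node AEMO: AE={C,G} ∩ MO={A,G} → {G} (+0)
per-site changes: [1, 2, 3, 1, 2]; total = 9

A,G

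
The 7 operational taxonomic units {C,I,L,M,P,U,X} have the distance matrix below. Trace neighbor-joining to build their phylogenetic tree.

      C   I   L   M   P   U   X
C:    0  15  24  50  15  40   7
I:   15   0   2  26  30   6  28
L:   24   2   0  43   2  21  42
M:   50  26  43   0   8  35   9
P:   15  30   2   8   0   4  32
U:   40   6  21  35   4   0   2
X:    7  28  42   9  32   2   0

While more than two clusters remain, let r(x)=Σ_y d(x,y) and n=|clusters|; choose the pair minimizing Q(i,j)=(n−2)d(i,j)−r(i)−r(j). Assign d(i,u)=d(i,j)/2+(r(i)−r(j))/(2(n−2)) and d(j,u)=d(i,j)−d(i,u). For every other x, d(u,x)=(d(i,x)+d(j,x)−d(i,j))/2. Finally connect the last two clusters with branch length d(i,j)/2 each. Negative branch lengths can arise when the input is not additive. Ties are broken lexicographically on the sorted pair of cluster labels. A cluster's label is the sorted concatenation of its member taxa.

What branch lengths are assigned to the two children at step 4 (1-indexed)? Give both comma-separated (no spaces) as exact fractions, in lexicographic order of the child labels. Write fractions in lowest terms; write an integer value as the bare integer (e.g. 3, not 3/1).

211/32,-27/32

iteration 1: select M,X (d=9, Q=-246); attach at lengths (48/5, -3/5); label the merged cluster MX
  updated: d(C,MX)=24, d(I,MX)=45/2, d(L,MX)=38, d(MX,P)=31/2, d(MX,U)=14
iteration 2: select I,L (d=2, Q=-309/2); attach at lengths (-7/16, 39/16); label the merged cluster IL
  updated: d(C,IL)=37/2, d(IL,MX)=117/4, d(IL,P)=15, d(IL,U)=25/2
iteration 3: select C,IL (d=37/2, Q=-469/4); attach at lengths (311/24, 133/24); label the merged cluster CIL
  updated: d(CIL,MX)=139/8, d(CIL,P)=23/4, d(CIL,U)=17
iteration 4: select CIL,P (d=23/4, Q=-431/8); attach at lengths (211/32, -27/32); label the merged cluster CILP
  updated: d(CILP,MX)=217/16, d(CILP,U)=61/8
iteration 5: select CILP,MX (d=217/16, Q=-563/16); attach at lengths (115/32, 319/32); label the merged cluster CILMPX
  updated: d(CILMPX,U)=129/32
iteration 6: select CILMPX,U (d=129/32); attach at lengths (129/64, 129/64); label the merged cluster CILMPUX
final tree: ((((C:311/24,(I:-7/16,L:39/16):133/24):211/32,P:-27/32):115/32,(M:48/5,X:-3/5):319/32):129/64,U:129/64)
total length: 1691/32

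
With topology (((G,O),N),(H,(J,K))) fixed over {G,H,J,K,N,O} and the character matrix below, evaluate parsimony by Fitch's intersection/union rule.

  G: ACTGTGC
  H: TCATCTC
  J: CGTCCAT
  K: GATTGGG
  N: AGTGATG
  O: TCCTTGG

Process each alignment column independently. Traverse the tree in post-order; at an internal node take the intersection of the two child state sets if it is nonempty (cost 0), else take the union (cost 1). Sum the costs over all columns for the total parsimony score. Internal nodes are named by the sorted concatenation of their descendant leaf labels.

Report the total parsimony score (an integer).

GO@0: {A} ∪ {T} = {A,T} (union, +1)
GNO@0: {A,T} ∩ {A} = {A} (intersection, +0)
JK@0: {C} ∪ {G} = {C,G} (union, +1)
HJK@0: {T} ∪ {C,G} = {C,G,T} (union, +1)
GHJKNO@0: {A} ∪ {C,G,T} = {A,C,G,T} (union, +1)
GO@1: {C} ∩ {C} = {C} (intersection, +0)
GNO@1: {C} ∪ {G} = {C,G} (union, +1)
JK@1: {G} ∪ {A} = {A,G} (union, +1)
HJK@1: {C} ∪ {A,G} = {A,C,G} (union, +1)
GHJKNO@1: {C,G} ∩ {A,C,G} = {C,G} (intersection, +0)
GO@2: {T} ∪ {C} = {C,T} (union, +1)
GNO@2: {C,T} ∩ {T} = {T} (intersection, +0)
JK@2: {T} ∩ {T} = {T} (intersection, +0)
HJK@2: {A} ∪ {T} = {A,T} (union, +1)
GHJKNO@2: {T} ∩ {A,T} = {T} (intersection, +0)
GO@3: {G} ∪ {T} = {G,T} (union, +1)
GNO@3: {G,T} ∩ {G} = {G} (intersection, +0)
JK@3: {C} ∪ {T} = {C,T} (union, +1)
HJK@3: {T} ∩ {C,T} = {T} (intersection, +0)
GHJKNO@3: {G} ∪ {T} = {G,T} (union, +1)
GO@4: {T} ∩ {T} = {T} (intersection, +0)
GNO@4: {T} ∪ {A} = {A,T} (union, +1)
JK@4: {C} ∪ {G} = {C,G} (union, +1)
HJK@4: {C} ∩ {C,G} = {C} (intersection, +0)
GHJKNO@4: {A,T} ∪ {C} = {A,C,T} (union, +1)
GO@5: {G} ∩ {G} = {G} (intersection, +0)
GNO@5: {G} ∪ {T} = {G,T} (union, +1)
JK@5: {A} ∪ {G} = {A,G} (union, +1)
HJK@5: {T} ∪ {A,G} = {A,G,T} (union, +1)
GHJKNO@5: {G,T} ∩ {A,G,T} = {G,T} (intersection, +0)
GO@6: {C} ∪ {G} = {C,G} (union, +1)
GNO@6: {C,G} ∩ {G} = {G} (intersection, +0)
JK@6: {T} ∪ {G} = {G,T} (union, +1)
HJK@6: {C} ∪ {G,T} = {C,G,T} (union, +1)
GHJKNO@6: {G} ∩ {C,G,T} = {G} (intersection, +0)
per-site changes: [4, 3, 2, 3, 3, 3, 3]; total = 21

21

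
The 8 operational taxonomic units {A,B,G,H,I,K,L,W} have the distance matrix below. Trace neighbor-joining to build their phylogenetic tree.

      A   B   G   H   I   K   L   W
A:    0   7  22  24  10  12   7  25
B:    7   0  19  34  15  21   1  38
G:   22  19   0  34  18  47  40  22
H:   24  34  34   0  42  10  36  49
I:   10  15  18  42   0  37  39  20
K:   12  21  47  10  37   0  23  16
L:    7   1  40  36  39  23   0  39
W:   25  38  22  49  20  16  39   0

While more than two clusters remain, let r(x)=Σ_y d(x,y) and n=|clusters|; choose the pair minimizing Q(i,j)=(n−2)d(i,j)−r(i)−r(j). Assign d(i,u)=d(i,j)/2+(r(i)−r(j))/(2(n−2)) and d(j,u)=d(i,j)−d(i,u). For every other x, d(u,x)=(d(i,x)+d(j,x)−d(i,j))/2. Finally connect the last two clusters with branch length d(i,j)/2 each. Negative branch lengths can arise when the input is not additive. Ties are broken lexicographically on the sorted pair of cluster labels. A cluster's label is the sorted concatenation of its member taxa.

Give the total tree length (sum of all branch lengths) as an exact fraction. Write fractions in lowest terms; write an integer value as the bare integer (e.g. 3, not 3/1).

2295/32

1. join H+K (d=10, Q=-335) ⇒ HK; edges |H|=41/4, |K|=-1/4
  updated: d(A,HK)=13, d(B,HK)=45/2, d(G,HK)=71/2, d(HK,I)=69/2, d(HK,L)=49/2, d(HK,W)=55/2
2. join B+L (d=1, Q=-248) ⇒ BL; edges |B|=-43/10, |L|=53/10
  updated: d(A,BL)=13/2, d(BL,G)=29, d(BL,HK)=23, d(BL,I)=53/2, d(BL,W)=38
3. join A+BL (d=13/2, Q=-347/2) ⇒ ABL; edges |A|=-41/16, |BL|=145/16
  updated: d(ABL,G)=89/4, d(ABL,HK)=59/4, d(ABL,I)=15, d(ABL,W)=113/4
4. join ABL+HK (d=59/4, Q=-593/4) ⇒ ABHKL; edges |ABL|=49/24, |HK|=305/24
  updated: d(ABHKL,G)=43/2, d(ABHKL,I)=139/8, d(ABHKL,W)=41/2
5. join ABHKL+W (d=41/2, Q=-647/8) ⇒ ABHKLW; edges |ABHKL|=303/32, |W|=353/32
  updated: d(ABHKLW,G)=23/2, d(ABHKLW,I)=135/16
6. join ABHKLW+G (d=23/2, Q=-607/16) ⇒ ABGHKLW; edges |ABHKLW|=31/32, |G|=337/32
  updated: d(ABGHKLW,I)=239/32
7. join ABGHKLW+I (d=239/32) ⇒ ABGHIKLW; edges |ABGHKLW|=239/64, |I|=239/64
final tree: (((((A:-41/16,(B:-43/10,L:53/10):145/16):49/24,(H:41/4,K:-1/4):305/24):303/32,W:353/32):31/32,G:337/32):239/64,I:239/64)
total length: 2295/32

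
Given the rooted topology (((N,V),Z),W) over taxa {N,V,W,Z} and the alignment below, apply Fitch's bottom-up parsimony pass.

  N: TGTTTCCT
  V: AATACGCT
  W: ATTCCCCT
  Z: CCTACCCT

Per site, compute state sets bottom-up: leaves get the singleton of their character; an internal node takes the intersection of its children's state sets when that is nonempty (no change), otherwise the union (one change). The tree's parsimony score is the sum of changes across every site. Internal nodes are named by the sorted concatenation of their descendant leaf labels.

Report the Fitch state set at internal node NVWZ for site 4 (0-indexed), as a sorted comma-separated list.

NV@0: {T} ∪ {A} = {A,T} (union, +1)
NVZ@0: {A,T} ∪ {C} = {A,C,T} (union, +1)
NVWZ@0: {A,C,T} ∩ {A} = {A} (intersection, +0)
NV@1: {G} ∪ {A} = {A,G} (union, +1)
NVZ@1: {A,G} ∪ {C} = {A,C,G} (union, +1)
NVWZ@1: {A,C,G} ∪ {T} = {A,C,G,T} (union, +1)
NV@2: {T} ∩ {T} = {T} (intersection, +0)
NVZ@2: {T} ∩ {T} = {T} (intersection, +0)
NVWZ@2: {T} ∩ {T} = {T} (intersection, +0)
NV@3: {T} ∪ {A} = {A,T} (union, +1)
NVZ@3: {A,T} ∩ {A} = {A} (intersection, +0)
NVWZ@3: {A} ∪ {C} = {A,C} (union, +1)
NV@4: {T} ∪ {C} = {C,T} (union, +1)
NVZ@4: {C,T} ∩ {C} = {C} (intersection, +0)
NVWZ@4: {C} ∩ {C} = {C} (intersection, +0)
NV@5: {C} ∪ {G} = {C,G} (union, +1)
NVZ@5: {C,G} ∩ {C} = {C} (intersection, +0)
NVWZ@5: {C} ∩ {C} = {C} (intersection, +0)
NV@6: {C} ∩ {C} = {C} (intersection, +0)
NVZ@6: {C} ∩ {C} = {C} (intersection, +0)
NVWZ@6: {C} ∩ {C} = {C} (intersection, +0)
NV@7: {T} ∩ {T} = {T} (intersection, +0)
NVZ@7: {T} ∩ {T} = {T} (intersection, +0)
NVWZ@7: {T} ∩ {T} = {T} (intersection, +0)
per-site changes: [2, 3, 0, 2, 1, 1, 0, 0]; total = 9

C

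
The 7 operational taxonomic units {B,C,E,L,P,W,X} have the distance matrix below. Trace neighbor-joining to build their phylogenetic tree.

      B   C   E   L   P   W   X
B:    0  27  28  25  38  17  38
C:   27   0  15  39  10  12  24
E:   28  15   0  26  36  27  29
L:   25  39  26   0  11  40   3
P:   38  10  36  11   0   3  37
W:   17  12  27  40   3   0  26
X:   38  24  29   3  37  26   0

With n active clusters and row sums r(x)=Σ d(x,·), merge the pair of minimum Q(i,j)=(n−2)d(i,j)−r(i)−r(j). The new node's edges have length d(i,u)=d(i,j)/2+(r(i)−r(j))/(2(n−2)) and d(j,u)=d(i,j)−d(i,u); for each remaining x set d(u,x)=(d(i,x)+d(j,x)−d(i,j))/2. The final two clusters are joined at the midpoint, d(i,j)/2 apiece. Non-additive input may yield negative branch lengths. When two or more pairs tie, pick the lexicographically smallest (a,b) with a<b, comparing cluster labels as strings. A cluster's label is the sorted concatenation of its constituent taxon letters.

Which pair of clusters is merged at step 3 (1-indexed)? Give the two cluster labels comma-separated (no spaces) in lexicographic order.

step 1: merge (L,X) at d=3, Q=-286; branch lengths L→1/5, X→14/5; new cluster LX
  updated: d(B,LX)=30, d(C,LX)=30, d(E,LX)=26, d(LX,P)=45/2, d(LX,W)=63/2
step 2: merge (P,W) at d=3, Q=-188; branch lengths P→31/8, W→-7/8; new cluster PW
  updated: d(B,PW)=26, d(C,PW)=19/2, d(E,PW)=30, d(LX,PW)=51/2
step 3: merge (C,PW) at d=19/2, Q=-144; branch lengths C→19/6, PW→19/3; new cluster CPW
  updated: d(B,CPW)=87/4, d(CPW,E)=71/4, d(CPW,LX)=23
step 4: merge (B,CPW) at d=87/4, Q=-395/4; branch lengths B→243/16, CPW→105/16; new cluster BCPW
  updated: d(BCPW,E)=12, d(BCPW,LX)=125/8
step 5: merge (BCPW,E) at d=12, Q=-429/8; branch lengths BCPW→13/16, E→179/16; new cluster BCEPW
  updated: d(BCEPW,LX)=237/16
step 6: merge (BCEPW,LX) at d=237/16; branch lengths BCEPW→237/32, LX→237/32; new cluster BCELPWX
final tree: (((B:243/16,(C:19/6,(P:31/8,W:-7/8):19/3):105/16):13/16,E:179/16):237/32,(L:1/5,X:14/5):237/32)
total length: 1025/16

C,PW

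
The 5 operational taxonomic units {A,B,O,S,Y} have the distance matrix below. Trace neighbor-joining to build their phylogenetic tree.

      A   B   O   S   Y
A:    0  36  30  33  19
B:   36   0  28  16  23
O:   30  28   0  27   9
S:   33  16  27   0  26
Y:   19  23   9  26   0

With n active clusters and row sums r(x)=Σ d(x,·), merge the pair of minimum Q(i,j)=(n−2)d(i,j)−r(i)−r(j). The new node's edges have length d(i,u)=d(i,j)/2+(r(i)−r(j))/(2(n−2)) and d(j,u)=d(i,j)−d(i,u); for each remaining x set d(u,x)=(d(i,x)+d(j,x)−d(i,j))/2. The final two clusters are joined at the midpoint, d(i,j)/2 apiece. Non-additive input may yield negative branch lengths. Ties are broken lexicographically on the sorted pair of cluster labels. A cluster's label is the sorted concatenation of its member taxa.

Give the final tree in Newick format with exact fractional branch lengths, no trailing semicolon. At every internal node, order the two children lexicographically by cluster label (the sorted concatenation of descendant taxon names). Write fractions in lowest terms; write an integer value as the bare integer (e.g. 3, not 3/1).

(((A:33/2,(B:49/6,S:47/6):10):7/2,O:8):1/2,Y:1/2)

iteration 1: select B,S (d=16, Q=-157); attach at lengths (49/6, 47/6); label the merged cluster BS
  updated: d(A,BS)=53/2, d(BS,O)=39/2, d(BS,Y)=33/2
iteration 2: select A,BS (d=53/2, Q=-85); attach at lengths (33/2, 10); label the merged cluster ABS
  updated: d(ABS,O)=23/2, d(ABS,Y)=9/2
iteration 3: select ABS,O (d=23/2, Q=-25); attach at lengths (7/2, 8); label the merged cluster ABOS
  updated: d(ABOS,Y)=1
iteration 4: select ABOS,Y (d=1); attach at lengths (1/2, 1/2); label the merged cluster ABOSY
final tree: (((A:33/2,(B:49/6,S:47/6):10):7/2,O:8):1/2,Y:1/2)
total length: 55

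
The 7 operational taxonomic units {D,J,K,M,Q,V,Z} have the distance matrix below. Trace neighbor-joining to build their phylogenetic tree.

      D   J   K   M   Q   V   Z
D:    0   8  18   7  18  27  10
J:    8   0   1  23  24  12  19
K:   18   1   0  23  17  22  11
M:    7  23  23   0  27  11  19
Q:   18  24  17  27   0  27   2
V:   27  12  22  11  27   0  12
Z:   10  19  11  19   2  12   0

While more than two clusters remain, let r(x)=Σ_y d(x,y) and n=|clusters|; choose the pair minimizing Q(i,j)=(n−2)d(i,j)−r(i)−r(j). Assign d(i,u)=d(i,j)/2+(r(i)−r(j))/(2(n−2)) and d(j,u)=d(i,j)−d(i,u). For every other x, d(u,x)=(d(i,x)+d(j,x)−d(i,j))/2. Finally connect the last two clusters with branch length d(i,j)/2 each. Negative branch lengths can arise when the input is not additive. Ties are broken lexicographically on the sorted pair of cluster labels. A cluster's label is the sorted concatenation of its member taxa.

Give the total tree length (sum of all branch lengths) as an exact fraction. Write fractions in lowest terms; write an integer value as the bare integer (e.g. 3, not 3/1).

165/4

1. join Q+Z (d=2, Q=-178) ⇒ QZ; edges |Q|=26/5, |Z|=-16/5
  updated: d(D,QZ)=13, d(J,QZ)=41/2, d(K,QZ)=13, d(M,QZ)=22, d(QZ,V)=37/2
2. join J+K (d=1, Q=-275/2) ⇒ JK; edges |J|=-17/16, |K|=33/16
  updated: d(D,JK)=25/2, d(JK,M)=45/2, d(JK,QZ)=65/4, d(JK,V)=33/2
3. join M+V (d=11, Q=-205/2) ⇒ MV; edges |M|=15/4, |V|=29/4
  updated: d(D,MV)=23/2, d(JK,MV)=14, d(MV,QZ)=59/4
4. join D+QZ (d=13, Q=-55) ⇒ DQZ; edges |D|=19/4, |QZ|=33/4
  updated: d(DQZ,JK)=63/8, d(DQZ,MV)=53/8
5. join DQZ+JK (d=63/8, Q=-57/2) ⇒ DJKQZ; edges |DQZ|=1/4, |JK|=61/8
  updated: d(DJKQZ,MV)=51/8
6. join DJKQZ+MV (d=51/8) ⇒ DJKMQVZ; edges |DJKQZ|=51/16, |MV|=51/16
final tree: (((D:19/4,(Q:26/5,Z:-16/5):33/4):1/4,(J:-17/16,K:33/16):61/8):51/16,(M:15/4,V:29/4):51/16)
total length: 165/4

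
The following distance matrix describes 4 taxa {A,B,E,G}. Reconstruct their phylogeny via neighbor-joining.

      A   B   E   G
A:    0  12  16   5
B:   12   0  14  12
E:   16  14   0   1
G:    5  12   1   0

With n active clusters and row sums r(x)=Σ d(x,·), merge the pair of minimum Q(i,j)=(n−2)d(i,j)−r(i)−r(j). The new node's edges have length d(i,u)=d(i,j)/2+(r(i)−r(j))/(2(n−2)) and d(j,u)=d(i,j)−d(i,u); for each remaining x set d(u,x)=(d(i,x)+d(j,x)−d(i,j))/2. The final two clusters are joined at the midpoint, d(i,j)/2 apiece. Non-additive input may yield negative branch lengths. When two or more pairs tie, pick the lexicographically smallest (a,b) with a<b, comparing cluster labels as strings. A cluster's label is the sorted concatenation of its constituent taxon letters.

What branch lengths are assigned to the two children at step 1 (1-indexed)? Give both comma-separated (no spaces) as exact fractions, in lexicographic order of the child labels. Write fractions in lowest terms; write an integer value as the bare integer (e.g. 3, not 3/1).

19/4,29/4

1. join A+B (d=12, Q=-47) ⇒ AB; edges |A|=19/4, |B|=29/4
  updated: d(AB,E)=9, d(AB,G)=5/2
2. join AB+E (d=9, Q=-25/2) ⇒ ABE; edges |AB|=21/4, |E|=15/4
  updated: d(ABE,G)=-11/4
3. join ABE+G (d=-11/4) ⇒ ABEG; edges |ABE|=-11/8, |G|=-11/8
final tree: (((A:19/4,B:29/4):21/4,E:15/4):-11/8,G:-11/8)
total length: 73/4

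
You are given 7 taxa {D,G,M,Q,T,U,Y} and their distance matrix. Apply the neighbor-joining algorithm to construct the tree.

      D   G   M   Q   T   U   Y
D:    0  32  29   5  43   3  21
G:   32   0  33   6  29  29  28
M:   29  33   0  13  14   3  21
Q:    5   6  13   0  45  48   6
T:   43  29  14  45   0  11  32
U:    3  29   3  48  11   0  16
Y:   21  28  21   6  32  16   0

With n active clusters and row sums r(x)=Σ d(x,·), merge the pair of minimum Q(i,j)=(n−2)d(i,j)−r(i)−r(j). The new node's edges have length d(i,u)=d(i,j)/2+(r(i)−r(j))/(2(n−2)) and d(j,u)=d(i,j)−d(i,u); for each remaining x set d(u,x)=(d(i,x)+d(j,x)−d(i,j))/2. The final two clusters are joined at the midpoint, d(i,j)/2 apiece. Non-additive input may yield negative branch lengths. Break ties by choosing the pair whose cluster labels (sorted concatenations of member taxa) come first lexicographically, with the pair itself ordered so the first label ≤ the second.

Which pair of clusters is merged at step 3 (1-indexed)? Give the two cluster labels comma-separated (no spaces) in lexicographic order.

1. join G+Q (d=6, Q=-250) ⇒ GQ; edges |G|=32/5, |Q|=-2/5
  updated: d(D,GQ)=31/2, d(GQ,M)=20, d(GQ,T)=34, d(GQ,U)=71/2, d(GQ,Y)=14
2. join D+GQ (d=31/2, Q=-337/2) ⇒ DGQ; edges |D|=109/16, |GQ|=139/16
  updated: d(DGQ,M)=67/4, d(DGQ,T)=123/4, d(DGQ,U)=23/2, d(DGQ,Y)=39/4
3. join DGQ+Y (d=39/4, Q=-473/4) ⇒ DGQY; edges |DGQ|=77/24, |Y|=157/24
  updated: d(DGQY,M)=14, d(DGQY,T)=53/2, d(DGQY,U)=71/8
4. join DGQY+U (d=71/8, Q=-109/2) ⇒ DGQUY; edges |DGQY|=177/16, |U|=-35/16
  updated: d(DGQUY,M)=65/16, d(DGQUY,T)=229/16
5. join DGQUY+M (d=65/16, Q=-259/8) ⇒ DGMQUY; edges |DGQUY|=35/16, |M|=15/8
  updated: d(DGMQUY,T)=97/8
6. join DGMQUY+T (d=97/8) ⇒ DGMQTUY; edges |DGMQUY|=97/16, |T|=97/16
final tree: (((((D:109/16,(G:32/5,Q:-2/5):139/16):77/24,Y:157/24):177/16,U:-35/16):35/16,M:15/8):97/16,T:97/16)
total length: 901/16

DGQ,Y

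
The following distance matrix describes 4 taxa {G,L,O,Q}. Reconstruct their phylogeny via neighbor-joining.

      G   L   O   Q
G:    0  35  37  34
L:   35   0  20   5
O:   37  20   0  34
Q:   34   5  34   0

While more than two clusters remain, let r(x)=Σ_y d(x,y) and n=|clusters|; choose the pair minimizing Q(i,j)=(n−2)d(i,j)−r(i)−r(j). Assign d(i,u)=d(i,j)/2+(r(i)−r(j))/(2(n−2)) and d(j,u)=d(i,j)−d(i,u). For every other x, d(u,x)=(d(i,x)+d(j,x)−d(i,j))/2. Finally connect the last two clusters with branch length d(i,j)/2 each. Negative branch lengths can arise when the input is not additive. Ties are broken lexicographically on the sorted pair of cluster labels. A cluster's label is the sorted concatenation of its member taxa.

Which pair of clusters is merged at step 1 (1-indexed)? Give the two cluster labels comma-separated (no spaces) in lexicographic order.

G,O

1. join G+O (d=37, Q=-123) ⇒ GO; edges |G|=89/4, |O|=59/4
  updated: d(GO,L)=9, d(GO,Q)=31/2
2. join GO+L (d=9, Q=-59/2) ⇒ GLO; edges |GO|=39/4, |L|=-3/4
  updated: d(GLO,Q)=23/4
3. join GLO+Q (d=23/4) ⇒ GLOQ; edges |GLO|=23/8, |Q|=23/8
final tree: (((G:89/4,O:59/4):39/4,L:-3/4):23/8,Q:23/8)
total length: 207/4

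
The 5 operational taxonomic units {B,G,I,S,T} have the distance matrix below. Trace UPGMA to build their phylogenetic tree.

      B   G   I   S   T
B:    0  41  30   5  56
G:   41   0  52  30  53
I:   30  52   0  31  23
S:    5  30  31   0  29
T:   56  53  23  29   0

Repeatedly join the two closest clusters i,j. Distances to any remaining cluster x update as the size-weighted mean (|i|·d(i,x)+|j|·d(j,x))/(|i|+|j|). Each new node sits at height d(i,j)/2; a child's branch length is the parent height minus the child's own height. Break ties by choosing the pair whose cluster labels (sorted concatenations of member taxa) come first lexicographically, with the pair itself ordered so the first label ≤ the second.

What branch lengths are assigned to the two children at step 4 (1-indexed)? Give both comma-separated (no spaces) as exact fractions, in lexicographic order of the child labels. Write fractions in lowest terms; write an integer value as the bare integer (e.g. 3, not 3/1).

1. join B+S (d=5) ⇒ BS; edges |B|=5/2, |S|=5/2
  updated: d(BS,G)=71/2, d(BS,I)=61/2, d(BS,T)=85/2
2. join I+T (d=23) ⇒ IT; edges |I|=23/2, |T|=23/2
  updated: d(BS,IT)=73/2, d(G,IT)=105/2
3. join BS+G (d=71/2) ⇒ BGS; edges |BS|=61/4, |G|=71/4
  updated: d(BGS,IT)=251/6
4. join BGS+IT (d=251/6) ⇒ BGIST; edges |BGS|=19/6, |IT|=113/12
final tree: (((B:5/2,S:5/2):61/4,G:71/4):19/6,(I:23/2,T:23/2):113/12)
total length: 883/12

19/6,113/12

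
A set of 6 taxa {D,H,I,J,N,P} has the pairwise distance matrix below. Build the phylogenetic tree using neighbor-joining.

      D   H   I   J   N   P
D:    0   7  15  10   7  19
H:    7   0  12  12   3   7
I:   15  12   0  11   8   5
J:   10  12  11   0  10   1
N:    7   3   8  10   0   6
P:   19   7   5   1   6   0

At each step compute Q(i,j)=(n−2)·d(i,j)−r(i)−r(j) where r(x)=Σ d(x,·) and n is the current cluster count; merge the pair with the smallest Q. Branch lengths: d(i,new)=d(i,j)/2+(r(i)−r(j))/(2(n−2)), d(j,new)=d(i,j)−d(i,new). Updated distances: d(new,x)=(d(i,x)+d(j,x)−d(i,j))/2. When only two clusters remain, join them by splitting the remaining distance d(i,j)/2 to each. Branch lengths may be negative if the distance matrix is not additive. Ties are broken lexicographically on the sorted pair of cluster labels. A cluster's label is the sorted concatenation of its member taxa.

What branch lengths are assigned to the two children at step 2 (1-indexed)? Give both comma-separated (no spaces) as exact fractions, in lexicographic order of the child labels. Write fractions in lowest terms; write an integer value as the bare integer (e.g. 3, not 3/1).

step 1: merge (J,P) at d=1, Q=-78; branch lengths J→5/4, P→-1/4; new cluster JP
  updated: d(D,JP)=14, d(H,JP)=9, d(I,JP)=15/2, d(JP,N)=15/2
step 2: merge (I,JP) at d=15/2, Q=-58; branch lengths I→9/2, JP→3; new cluster IJP
  updated: d(D,IJP)=43/4, d(H,IJP)=27/4, d(IJP,N)=4
step 3: merge (D,H) at d=7, Q=-55/2; branch lengths D→11/2, H→3/2; new cluster DH
  updated: d(DH,IJP)=21/4, d(DH,N)=3/2
step 4: merge (DH,IJP) at d=21/4, Q=-43/4; branch lengths DH→11/8, IJP→31/8; new cluster DHIJP
  updated: d(DHIJP,N)=1/8
step 5: merge (DHIJP,N) at d=1/8; branch lengths DHIJP→1/16, N→1/16; new cluster DHIJNP
final tree: (((D:11/2,H:3/2):11/8,(I:9/2,(J:5/4,P:-1/4):3):31/8):1/16,N:1/16)
total length: 167/8

9/2,3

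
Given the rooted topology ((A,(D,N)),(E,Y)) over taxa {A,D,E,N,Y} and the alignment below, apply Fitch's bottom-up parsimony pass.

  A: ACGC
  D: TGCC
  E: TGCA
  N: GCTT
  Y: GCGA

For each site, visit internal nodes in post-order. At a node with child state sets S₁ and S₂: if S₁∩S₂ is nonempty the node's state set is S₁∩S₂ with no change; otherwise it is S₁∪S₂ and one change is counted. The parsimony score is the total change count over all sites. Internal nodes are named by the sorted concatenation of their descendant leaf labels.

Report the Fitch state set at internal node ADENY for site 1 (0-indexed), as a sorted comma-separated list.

[col 0] DN: children D:{T}, N:{G} ∪→ {G,T}; cost 1
[col 0] ADN: children A:{A}, DN:{G,T} ∪→ {A,G,T}; cost 1
[col 0] EY: children E:{T}, Y:{G} ∪→ {G,T}; cost 1
[col 0] ADENY: children ADN:{A,G,T}, EY:{G,T} ∩→ {G,T}; cost 0
[col 1] DN: children D:{G}, N:{C} ∪→ {C,G}; cost 1
[col 1] ADN: children A:{C}, DN:{C,G} ∩→ {C}; cost 0
[col 1] EY: children E:{G}, Y:{C} ∪→ {C,G}; cost 1
[col 1] ADENY: children ADN:{C}, EY:{C,G} ∩→ {C}; cost 0
[col 2] DN: children D:{C}, N:{T} ∪→ {C,T}; cost 1
[col 2] ADN: children A:{G}, DN:{C,T} ∪→ {C,G,T}; cost 1
[col 2] EY: children E:{C}, Y:{G} ∪→ {C,G}; cost 1
[col 2] ADENY: children ADN:{C,G,T}, EY:{C,G} ∩→ {C,G}; cost 0
[col 3] DN: children D:{C}, N:{T} ∪→ {C,T}; cost 1
[col 3] ADN: children A:{C}, DN:{C,T} ∩→ {C}; cost 0
[col 3] EY: children E:{A}, Y:{A} ∩→ {A}; cost 0
[col 3] ADENY: children ADN:{C}, EY:{A} ∪→ {A,C}; cost 1
per-site changes: [3, 2, 3, 2]; total = 10

C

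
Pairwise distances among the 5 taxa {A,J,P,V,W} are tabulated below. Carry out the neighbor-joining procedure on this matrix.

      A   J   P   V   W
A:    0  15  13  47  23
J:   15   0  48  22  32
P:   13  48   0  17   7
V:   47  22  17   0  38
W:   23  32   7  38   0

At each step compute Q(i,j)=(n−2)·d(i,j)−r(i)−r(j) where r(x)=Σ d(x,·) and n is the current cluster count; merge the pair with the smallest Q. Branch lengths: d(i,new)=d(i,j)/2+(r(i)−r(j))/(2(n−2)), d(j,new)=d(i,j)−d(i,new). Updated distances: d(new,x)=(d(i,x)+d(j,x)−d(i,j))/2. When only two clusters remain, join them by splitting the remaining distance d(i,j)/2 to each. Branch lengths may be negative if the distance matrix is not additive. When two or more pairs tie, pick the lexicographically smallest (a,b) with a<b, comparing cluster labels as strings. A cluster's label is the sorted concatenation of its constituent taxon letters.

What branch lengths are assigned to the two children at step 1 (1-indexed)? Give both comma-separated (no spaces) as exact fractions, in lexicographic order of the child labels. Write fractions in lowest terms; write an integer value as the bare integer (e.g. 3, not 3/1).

1. join J+V (d=22, Q=-175) ⇒ JV; edges |J|=59/6, |V|=73/6
  updated: d(A,JV)=20, d(JV,P)=43/2, d(JV,W)=24
2. join A+JV (d=20, Q=-163/2) ⇒ AJV; edges |A|=61/8, |JV|=99/8
  updated: d(AJV,P)=29/4, d(AJV,W)=27/2
3. join AJV+P (d=29/4, Q=-111/4) ⇒ AJPV; edges |AJV|=55/8, |P|=3/8
  updated: d(AJPV,W)=53/8
4. join AJPV+W (d=53/8) ⇒ AJPVW; edges |AJPV|=53/16, |W|=53/16
final tree: (((A:61/8,(J:59/6,V:73/6):99/8):55/8,P:3/8):53/16,W:53/16)
total length: 447/8

59/6,73/6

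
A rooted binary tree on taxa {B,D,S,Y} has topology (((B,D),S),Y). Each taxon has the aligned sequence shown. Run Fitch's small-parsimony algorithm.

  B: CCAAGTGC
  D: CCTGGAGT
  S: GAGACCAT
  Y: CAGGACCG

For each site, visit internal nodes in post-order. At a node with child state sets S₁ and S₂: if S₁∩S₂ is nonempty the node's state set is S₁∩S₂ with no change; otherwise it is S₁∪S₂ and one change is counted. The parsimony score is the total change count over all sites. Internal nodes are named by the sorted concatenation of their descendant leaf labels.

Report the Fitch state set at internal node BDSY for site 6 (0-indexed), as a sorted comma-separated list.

[col 0] BD: children B:{C}, D:{C} ∩→ {C}; cost 0
[col 0] BDS: children BD:{C}, S:{G} ∪→ {C,G}; cost 1
[col 0] BDSY: children BDS:{C,G}, Y:{C} ∩→ {C}; cost 0
[col 1] BD: children B:{C}, D:{C} ∩→ {C}; cost 0
[col 1] BDS: children BD:{C}, S:{A} ∪→ {A,C}; cost 1
[col 1] BDSY: children BDS:{A,C}, Y:{A} ∩→ {A}; cost 0
[col 2] BD: children B:{A}, D:{T} ∪→ {A,T}; cost 1
[col 2] BDS: children BD:{A,T}, S:{G} ∪→ {A,G,T}; cost 1
[col 2] BDSY: children BDS:{A,G,T}, Y:{G} ∩→ {G}; cost 0
[col 3] BD: children B:{A}, D:{G} ∪→ {A,G}; cost 1
[col 3] BDS: children BD:{A,G}, S:{A} ∩→ {A}; cost 0
[col 3] BDSY: children BDS:{A}, Y:{G} ∪→ {A,G}; cost 1
[col 4] BD: children B:{G}, D:{G} ∩→ {G}; cost 0
[col 4] BDS: children BD:{G}, S:{C} ∪→ {C,G}; cost 1
[col 4] BDSY: children BDS:{C,G}, Y:{A} ∪→ {A,C,G}; cost 1
[col 5] BD: children B:{T}, D:{A} ∪→ {A,T}; cost 1
[col 5] BDS: children BD:{A,T}, S:{C} ∪→ {A,C,T}; cost 1
[col 5] BDSY: children BDS:{A,C,T}, Y:{C} ∩→ {C}; cost 0
[col 6] BD: children B:{G}, D:{G} ∩→ {G}; cost 0
[col 6] BDS: children BD:{G}, S:{A} ∪→ {A,G}; cost 1
[col 6] BDSY: children BDS:{A,G}, Y:{C} ∪→ {A,C,G}; cost 1
[col 7] BD: children B:{C}, D:{T} ∪→ {C,T}; cost 1
[col 7] BDS: children BD:{C,T}, S:{T} ∩→ {T}; cost 0
[col 7] BDSY: children BDS:{T}, Y:{G} ∪→ {G,T}; cost 1
per-site changes: [1, 1, 2, 2, 2, 2, 2, 2]; total = 14

A,C,G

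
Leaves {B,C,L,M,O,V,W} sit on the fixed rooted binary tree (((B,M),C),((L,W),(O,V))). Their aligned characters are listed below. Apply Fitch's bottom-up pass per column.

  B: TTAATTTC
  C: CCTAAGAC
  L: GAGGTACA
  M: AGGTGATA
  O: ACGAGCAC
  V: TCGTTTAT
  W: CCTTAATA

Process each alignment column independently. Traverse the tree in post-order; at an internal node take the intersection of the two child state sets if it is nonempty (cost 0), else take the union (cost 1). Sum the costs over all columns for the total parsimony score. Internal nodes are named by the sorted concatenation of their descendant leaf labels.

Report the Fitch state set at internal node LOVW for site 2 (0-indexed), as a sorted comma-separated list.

G

site 0, node BM: B={T} ∪ M={A} → {A,T} (+1)
site 0, node BCM: BM={A,T} ∪ C={C} → {A,C,T} (+1)
site 0, node LW: L={G} ∪ W={C} → {C,G} (+1)
site 0, node OV: O={A} ∪ V={T} → {A,T} (+1)
site 0, node LOVW: LW={C,G} ∪ OV={A,T} → {A,C,G,T} (+1)
site 0, node BCLMOVW: BCM={A,C,T} ∩ LOVW={A,C,G,T} → {A,C,T} (+0)
site 1, node BM: B={T} ∪ M={G} → {G,T} (+1)
site 1, node BCM: BM={G,T} ∪ C={C} → {C,G,T} (+1)
site 1, node LW: L={A} ∪ W={C} → {A,C} (+1)
site 1, node OV: O={C} ∩ V={C} → {C} (+0)
site 1, node LOVW: LW={A,C} ∩ OV={C} → {C} (+0)
site 1, node BCLMOVW: BCM={C,G,T} ∩ LOVW={C} → {C} (+0)
site 2, node BM: B={A} ∪ M={G} → {A,G} (+1)
site 2, node BCM: BM={A,G} ∪ C={T} → {A,G,T} (+1)
site 2, node LW: L={G} ∪ W={T} → {G,T} (+1)
site 2, node OV: O={G} ∩ V={G} → {G} (+0)
site 2, node LOVW: LW={G,T} ∩ OV={G} → {G} (+0)
site 2, node BCLMOVW: BCM={A,G,T} ∩ LOVW={G} → {G} (+0)
site 3, node BM: B={A} ∪ M={T} → {A,T} (+1)
site 3, node BCM: BM={A,T} ∩ C={A} → {A} (+0)
site 3, node LW: L={G} ∪ W={T} → {G,T} (+1)
site 3, node OV: O={A} ∪ V={T} → {A,T} (+1)
site 3, node LOVW: LW={G,T} ∩ OV={A,T} → {T} (+0)
site 3, node BCLMOVW: BCM={A} ∪ LOVW={T} → {A,T} (+1)
site 4, node BM: B={T} ∪ M={G} → {G,T} (+1)
site 4, node BCM: BM={G,T} ∪ C={A} → {A,G,T} (+1)
site 4, node LW: L={T} ∪ W={A} → {A,T} (+1)
site 4, node OV: O={G} ∪ V={T} → {G,T} (+1)
site 4, node LOVW: LW={A,T} ∩ OV={G,T} → {T} (+0)
site 4, node BCLMOVW: BCM={A,G,T} ∩ LOVW={T} → {T} (+0)
site 5, node BM: B={T} ∪ M={A} → {A,T} (+1)
site 5, node BCM: BM={A,T} ∪ C={G} → {A,G,T} (+1)
site 5, node LW: L={A} ∩ W={A} → {A} (+0)
site 5, node OV: O={C} ∪ V={T} → {C,T} (+1)
site 5, node LOVW: LW={A} ∪ OV={C,T} → {A,C,T} (+1)
site 5, node BCLMOVW: BCM={A,G,T} ∩ LOVW={A,C,T} → {A,T} (+0)
site 6, node BM: B={T} ∩ M={T} → {T} (+0)
site 6, node BCM: BM={T} ∪ C={A} → {A,T} (+1)
site 6, node LW: L={C} ∪ W={T} → {C,T} (+1)
site 6, node OV: O={A} ∩ V={A} → {A} (+0)
site 6, node LOVW: LW={C,T} ∪ OV={A} → {A,C,T} (+1)
site 6, node BCLMOVW: BCM={A,T} ∩ LOVW={A,C,T} → {A,T} (+0)
site 7, node BM: B={C} ∪ M={A} → {A,C} (+1)
site 7, node BCM: BM={A,C} ∩ C={C} → {C} (+0)
site 7, node LW: L={A} ∩ W={A} → {A} (+0)
site 7, node OV: O={C} ∪ V={T} → {C,T} (+1)
site 7, node LOVW: LW={A} ∪ OV={C,T} → {A,C,T} (+1)
site 7, node BCLMOVW: BCM={C} ∩ LOVW={A,C,T} → {C} (+0)
per-site changes: [5, 3, 3, 4, 4, 4, 3, 3]; total = 29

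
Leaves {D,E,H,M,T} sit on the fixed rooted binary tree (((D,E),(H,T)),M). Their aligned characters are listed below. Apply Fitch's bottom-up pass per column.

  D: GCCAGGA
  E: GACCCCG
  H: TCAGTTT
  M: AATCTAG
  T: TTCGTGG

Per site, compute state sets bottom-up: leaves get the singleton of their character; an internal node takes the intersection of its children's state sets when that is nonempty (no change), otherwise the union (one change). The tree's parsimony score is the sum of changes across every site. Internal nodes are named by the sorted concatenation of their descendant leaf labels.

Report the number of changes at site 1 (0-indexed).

3

DE@0: {G} ∩ {G} = {G} (intersection, +0)
HT@0: {T} ∩ {T} = {T} (intersection, +0)
DEHT@0: {G} ∪ {T} = {G,T} (union, +1)
DEHMT@0: {G,T} ∪ {A} = {A,G,T} (union, +1)
DE@1: {C} ∪ {A} = {A,C} (union, +1)
HT@1: {C} ∪ {T} = {C,T} (union, +1)
DEHT@1: {A,C} ∩ {C,T} = {C} (intersection, +0)
DEHMT@1: {C} ∪ {A} = {A,C} (union, +1)
DE@2: {C} ∩ {C} = {C} (intersection, +0)
HT@2: {A} ∪ {C} = {A,C} (union, +1)
DEHT@2: {C} ∩ {A,C} = {C} (intersection, +0)
DEHMT@2: {C} ∪ {T} = {C,T} (union, +1)
DE@3: {A} ∪ {C} = {A,C} (union, +1)
HT@3: {G} ∩ {G} = {G} (intersection, +0)
DEHT@3: {A,C} ∪ {G} = {A,C,G} (union, +1)
DEHMT@3: {A,C,G} ∩ {C} = {C} (intersection, +0)
DE@4: {G} ∪ {C} = {C,G} (union, +1)
HT@4: {T} ∩ {T} = {T} (intersection, +0)
DEHT@4: {C,G} ∪ {T} = {C,G,T} (union, +1)
DEHMT@4: {C,G,T} ∩ {T} = {T} (intersection, +0)
DE@5: {G} ∪ {C} = {C,G} (union, +1)
HT@5: {T} ∪ {G} = {G,T} (union, +1)
DEHT@5: {C,G} ∩ {G,T} = {G} (intersection, +0)
DEHMT@5: {G} ∪ {A} = {A,G} (union, +1)
DE@6: {A} ∪ {G} = {A,G} (union, +1)
HT@6: {T} ∪ {G} = {G,T} (union, +1)
DEHT@6: {A,G} ∩ {G,T} = {G} (intersection, +0)
DEHMT@6: {G} ∩ {G} = {G} (intersection, +0)
per-site changes: [2, 3, 2, 2, 2, 3, 2]; total = 16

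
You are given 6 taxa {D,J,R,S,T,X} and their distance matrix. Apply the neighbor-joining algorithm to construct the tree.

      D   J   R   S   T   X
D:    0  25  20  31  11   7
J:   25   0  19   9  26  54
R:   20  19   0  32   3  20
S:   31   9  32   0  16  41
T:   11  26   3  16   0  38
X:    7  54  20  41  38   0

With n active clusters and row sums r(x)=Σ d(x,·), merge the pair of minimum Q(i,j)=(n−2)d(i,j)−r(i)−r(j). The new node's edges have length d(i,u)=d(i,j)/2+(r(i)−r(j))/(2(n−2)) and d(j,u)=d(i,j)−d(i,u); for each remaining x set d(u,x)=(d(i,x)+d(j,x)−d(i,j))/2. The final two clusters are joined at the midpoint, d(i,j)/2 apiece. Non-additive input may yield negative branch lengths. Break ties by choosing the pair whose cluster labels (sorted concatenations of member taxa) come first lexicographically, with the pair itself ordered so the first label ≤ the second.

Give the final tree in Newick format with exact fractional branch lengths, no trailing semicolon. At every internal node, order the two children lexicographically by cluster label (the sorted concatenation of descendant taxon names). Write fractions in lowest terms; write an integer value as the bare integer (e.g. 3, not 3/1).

step 1: merge (D,X) at d=7, Q=-226; branch lengths D→-19/4, X→47/4; new cluster DX
  updated: d(DX,J)=36, d(DX,R)=33/2, d(DX,S)=65/2, d(DX,T)=21
step 2: merge (J,S) at d=9, Q=-305/2; branch lengths J→55/12, S→53/12; new cluster JS
  updated: d(DX,JS)=119/4, d(JS,R)=21, d(JS,T)=33/2
step 3: merge (DX,JS) at d=119/4, Q=-75; branch lengths DX→119/8, JS→119/8; new cluster DJSX
  updated: d(DJSX,R)=31/8, d(DJSX,T)=31/8
step 4: merge (DJSX,R) at d=31/8, Q=-43/4; branch lengths DJSX→19/8, R→3/2; new cluster DJRSX
  updated: d(DJRSX,T)=3/2
step 5: merge (DJRSX,T) at d=3/2; branch lengths DJRSX→3/4, T→3/4; new cluster DJRSTX
final tree: ((((D:-19/4,X:47/4):119/8,(J:55/12,S:53/12):119/8):19/8,R:3/2):3/4,T:3/4)
total length: 409/8

((((D:-19/4,X:47/4):119/8,(J:55/12,S:53/12):119/8):19/8,R:3/2):3/4,T:3/4)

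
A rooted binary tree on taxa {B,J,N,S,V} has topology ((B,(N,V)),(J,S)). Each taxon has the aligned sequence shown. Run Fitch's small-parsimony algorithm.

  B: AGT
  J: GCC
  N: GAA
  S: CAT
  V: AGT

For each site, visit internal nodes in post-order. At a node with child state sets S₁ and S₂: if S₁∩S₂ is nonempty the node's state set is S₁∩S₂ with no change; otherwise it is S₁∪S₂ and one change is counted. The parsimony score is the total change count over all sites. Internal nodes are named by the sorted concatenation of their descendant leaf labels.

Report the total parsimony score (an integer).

NV@0: {G} ∪ {A} = {A,G} (union, +1)
BNV@0: {A} ∩ {A,G} = {A} (intersection, +0)
JS@0: {G} ∪ {C} = {C,G} (union, +1)
BJNSV@0: {A} ∪ {C,G} = {A,C,G} (union, +1)
NV@1: {A} ∪ {G} = {A,G} (union, +1)
BNV@1: {G} ∩ {A,G} = {G} (intersection, +0)
JS@1: {C} ∪ {A} = {A,C} (union, +1)
BJNSV@1: {G} ∪ {A,C} = {A,C,G} (union, +1)
NV@2: {A} ∪ {T} = {A,T} (union, +1)
BNV@2: {T} ∩ {A,T} = {T} (intersection, +0)
JS@2: {C} ∪ {T} = {C,T} (union, +1)
BJNSV@2: {T} ∩ {C,T} = {T} (intersection, +0)
per-site changes: [3, 3, 2]; total = 8

8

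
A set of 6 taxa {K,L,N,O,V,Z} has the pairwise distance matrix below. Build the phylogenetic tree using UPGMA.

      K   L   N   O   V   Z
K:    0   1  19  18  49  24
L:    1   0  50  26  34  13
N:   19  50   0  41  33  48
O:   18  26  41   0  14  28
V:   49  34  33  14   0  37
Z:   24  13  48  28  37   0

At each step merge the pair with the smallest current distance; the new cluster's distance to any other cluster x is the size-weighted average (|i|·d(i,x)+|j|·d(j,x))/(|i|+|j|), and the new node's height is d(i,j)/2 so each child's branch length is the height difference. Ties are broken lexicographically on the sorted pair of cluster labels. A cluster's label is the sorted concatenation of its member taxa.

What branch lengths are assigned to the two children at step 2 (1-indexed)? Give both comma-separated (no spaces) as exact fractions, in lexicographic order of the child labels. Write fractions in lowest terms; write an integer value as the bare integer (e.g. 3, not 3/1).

7,7

step 1: merge (K,L) at d=1; branch lengths K→1/2, L→1/2; new cluster KL
  updated: d(KL,N)=69/2, d(KL,O)=22, d(KL,V)=83/2, d(KL,Z)=37/2
step 2: merge (O,V) at d=14; branch lengths O→7, V→7; new cluster OV
  updated: d(KL,OV)=127/4, d(N,OV)=37, d(OV,Z)=65/2
step 3: merge (KL,Z) at d=37/2; branch lengths KL→35/4, Z→37/4; new cluster KLZ
  updated: d(KLZ,N)=39, d(KLZ,OV)=32
step 4: merge (KLZ,OV) at d=32; branch lengths KLZ→27/4, OV→9; new cluster KLOVZ
  updated: d(KLOVZ,N)=191/5
step 5: merge (KLOVZ,N) at d=191/5; branch lengths KLOVZ→31/10, N→191/10; new cluster KLNOVZ
final tree: ((((K:1/2,L:1/2):35/4,Z:37/4):27/4,(O:7,V:7):9):31/10,N:191/10)
total length: 1419/20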